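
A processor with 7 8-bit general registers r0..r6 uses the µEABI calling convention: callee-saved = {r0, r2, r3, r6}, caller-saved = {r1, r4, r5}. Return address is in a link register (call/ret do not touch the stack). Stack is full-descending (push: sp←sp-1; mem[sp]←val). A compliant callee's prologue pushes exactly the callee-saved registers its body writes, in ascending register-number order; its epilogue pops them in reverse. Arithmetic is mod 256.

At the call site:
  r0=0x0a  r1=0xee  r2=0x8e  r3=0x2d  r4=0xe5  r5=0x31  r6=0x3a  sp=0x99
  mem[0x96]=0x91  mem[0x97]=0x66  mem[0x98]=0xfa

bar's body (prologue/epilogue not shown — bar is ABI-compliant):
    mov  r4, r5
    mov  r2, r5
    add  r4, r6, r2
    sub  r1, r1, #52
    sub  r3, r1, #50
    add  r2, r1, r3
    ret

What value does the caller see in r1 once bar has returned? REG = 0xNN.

REG = 0xba

prologue: push r2 → mem[0x98]=0x8e, sp=0x98
prologue: push r3 → mem[0x97]=0x2d, sp=0x97
body[0] mov  r4, r5 → r4=0x31
body[1] mov  r2, r5 → r2=0x31
body[2] add  r4, r6, r2 → r4=0x6b
body[3] sub  r1, r1, #52 → r1=0xba
body[4] sub  r3, r1, #50 → r3=0x88
body[5] add  r2, r1, r3 → r2=0x42
epilogue: pop r3=0x2d, sp=0x98
epilogue: pop r2=0x8e, sp=0x99
r1 is caller-saved → body value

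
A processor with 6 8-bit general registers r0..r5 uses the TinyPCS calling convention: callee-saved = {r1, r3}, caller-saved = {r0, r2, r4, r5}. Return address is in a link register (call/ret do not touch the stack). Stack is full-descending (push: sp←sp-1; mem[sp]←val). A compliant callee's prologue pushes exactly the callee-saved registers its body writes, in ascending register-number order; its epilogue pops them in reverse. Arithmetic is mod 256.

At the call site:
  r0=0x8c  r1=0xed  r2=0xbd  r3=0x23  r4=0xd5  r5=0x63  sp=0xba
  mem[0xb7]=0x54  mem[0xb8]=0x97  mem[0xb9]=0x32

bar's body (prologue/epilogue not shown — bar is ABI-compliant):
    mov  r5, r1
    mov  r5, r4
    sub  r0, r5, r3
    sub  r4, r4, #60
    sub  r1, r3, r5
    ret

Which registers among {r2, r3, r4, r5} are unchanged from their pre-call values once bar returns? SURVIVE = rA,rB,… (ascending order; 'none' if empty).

prologue: push r1 → mem[0xb9]=0xed, sp=0xb9
body[0] mov  r5, r1 → r5=0xed
body[1] mov  r5, r4 → r5=0xd5
body[2] sub  r0, r5, r3 → r0=0xb2
body[3] sub  r4, r4, #60 → r4=0x99
body[4] sub  r1, r3, r5 → r1=0x4e
epilogue: pop r1=0xed, sp=0xba
r2: caller-saved, written=False
r3: callee-saved, written=False
r4: caller-saved, written=True
r5: caller-saved, written=True

SURVIVE = r2,r3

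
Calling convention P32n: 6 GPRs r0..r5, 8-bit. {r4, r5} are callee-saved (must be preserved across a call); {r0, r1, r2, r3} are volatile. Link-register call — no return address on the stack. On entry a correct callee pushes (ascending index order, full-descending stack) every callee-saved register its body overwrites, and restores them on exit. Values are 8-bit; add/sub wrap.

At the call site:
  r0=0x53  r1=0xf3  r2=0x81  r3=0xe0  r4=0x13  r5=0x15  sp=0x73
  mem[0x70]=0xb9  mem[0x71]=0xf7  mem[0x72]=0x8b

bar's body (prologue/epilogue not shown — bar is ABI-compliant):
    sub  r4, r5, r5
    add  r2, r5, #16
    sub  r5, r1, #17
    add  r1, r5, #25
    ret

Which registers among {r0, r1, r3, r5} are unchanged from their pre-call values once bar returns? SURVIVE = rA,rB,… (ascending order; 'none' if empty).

SURVIVE = r0,r3,r5

prologue: push r4 → mem[0x72]=0x13, sp=0x72
prologue: push r5 → mem[0x71]=0x15, sp=0x71
body[0] sub  r4, r5, r5 → r4=0x00
body[1] add  r2, r5, #16 → r2=0x25
body[2] sub  r5, r1, #17 → r5=0xe2
body[3] add  r1, r5, #25 → r1=0xfb
epilogue: pop r5=0x15, sp=0x72
epilogue: pop r4=0x13, sp=0x73
r0: caller-saved, written=False
r1: caller-saved, written=True
r3: caller-saved, written=False
r5: callee-saved, written=True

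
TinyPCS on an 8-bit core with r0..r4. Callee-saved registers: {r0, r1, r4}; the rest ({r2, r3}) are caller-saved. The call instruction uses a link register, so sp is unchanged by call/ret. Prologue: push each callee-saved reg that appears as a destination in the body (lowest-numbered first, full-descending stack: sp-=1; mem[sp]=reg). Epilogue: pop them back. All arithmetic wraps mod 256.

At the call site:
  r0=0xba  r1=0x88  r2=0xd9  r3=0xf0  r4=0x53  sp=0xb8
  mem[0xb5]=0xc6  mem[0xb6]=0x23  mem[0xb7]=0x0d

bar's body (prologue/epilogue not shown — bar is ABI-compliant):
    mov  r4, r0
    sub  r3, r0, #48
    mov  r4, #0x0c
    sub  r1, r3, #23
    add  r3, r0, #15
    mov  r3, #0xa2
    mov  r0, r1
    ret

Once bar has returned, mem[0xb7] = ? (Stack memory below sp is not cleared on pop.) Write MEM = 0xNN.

MEM = 0xba

prologue: push r0 -> mem[0xb7]=0xba, sp=0xb7
prologue: push r1 -> mem[0xb6]=0x88, sp=0xb6
prologue: push r4 -> mem[0xb5]=0x53, sp=0xb5
body[0] mov  r4, r0 -> r4=0xba
body[1] sub  r3, r0, #48 -> r3=0x8a
body[2] mov  r4, #0x0c -> r4=0x0c
body[3] sub  r1, r3, #23 -> r1=0x73
body[4] add  r3, r0, #15 -> r3=0xc9
body[5] mov  r3, #0xa2 -> r3=0xa2
body[6] mov  r0, r1 -> r0=0x73
epilogue: pop r4=0x53, sp=0xb6
epilogue: pop r1=0x88, sp=0xb7
epilogue: pop r0=0xba, sp=0xb8
prologue pushed ['r0', 'r1', 'r4'] at ['0xb7', '0xb6', '0xb5']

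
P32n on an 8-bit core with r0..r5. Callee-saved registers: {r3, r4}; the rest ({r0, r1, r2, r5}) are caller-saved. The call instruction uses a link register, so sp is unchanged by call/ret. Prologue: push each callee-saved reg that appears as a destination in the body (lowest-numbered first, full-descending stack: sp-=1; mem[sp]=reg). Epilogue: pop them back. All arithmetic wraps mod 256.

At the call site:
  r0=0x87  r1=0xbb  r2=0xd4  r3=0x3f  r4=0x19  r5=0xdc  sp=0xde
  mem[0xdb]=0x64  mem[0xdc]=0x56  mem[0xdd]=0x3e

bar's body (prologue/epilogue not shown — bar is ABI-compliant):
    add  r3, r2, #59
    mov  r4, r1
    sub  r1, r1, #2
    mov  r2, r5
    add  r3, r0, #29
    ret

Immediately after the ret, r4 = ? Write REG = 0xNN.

REG = 0x19

prologue: push r3 -> mem[0xdd]=0x3f, sp=0xdd
prologue: push r4 -> mem[0xdc]=0x19, sp=0xdc
body[0] add  r3, r2, #59 -> r3=0x0f
body[1] mov  r4, r1 -> r4=0xbb
body[2] sub  r1, r1, #2 -> r1=0xb9
body[3] mov  r2, r5 -> r2=0xdc
body[4] add  r3, r0, #29 -> r3=0xa4
epilogue: pop r4=0x19, sp=0xdd
epilogue: pop r3=0x3f, sp=0xde
r4 is callee-saved -> restored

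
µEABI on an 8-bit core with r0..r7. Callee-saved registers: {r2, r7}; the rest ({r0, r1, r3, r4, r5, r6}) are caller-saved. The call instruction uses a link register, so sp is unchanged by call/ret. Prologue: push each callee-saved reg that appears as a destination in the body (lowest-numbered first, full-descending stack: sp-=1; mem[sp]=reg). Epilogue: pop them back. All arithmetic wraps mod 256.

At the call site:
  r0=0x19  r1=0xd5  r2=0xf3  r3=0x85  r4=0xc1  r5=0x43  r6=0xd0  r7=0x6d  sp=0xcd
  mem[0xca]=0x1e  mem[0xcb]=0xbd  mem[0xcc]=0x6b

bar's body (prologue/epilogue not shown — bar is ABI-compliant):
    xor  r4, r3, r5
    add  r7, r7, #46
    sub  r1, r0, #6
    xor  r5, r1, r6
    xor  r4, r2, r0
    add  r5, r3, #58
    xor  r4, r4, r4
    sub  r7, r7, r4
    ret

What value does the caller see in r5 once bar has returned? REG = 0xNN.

prologue: push r7 → mem[0xcc]=0x6d, sp=0xcc
body[0] xor  r4, r3, r5 → r4=0xc6
body[1] add  r7, r7, #46 → r7=0x9b
body[2] sub  r1, r0, #6 → r1=0x13
body[3] xor  r5, r1, r6 → r5=0xc3
body[4] xor  r4, r2, r0 → r4=0xea
body[5] add  r5, r3, #58 → r5=0xbf
body[6] xor  r4, r4, r4 → r4=0x00
body[7] sub  r7, r7, r4 → r7=0x9b
epilogue: pop r7=0x6d, sp=0xcd
r5 is caller-saved → body value

REG = 0xbf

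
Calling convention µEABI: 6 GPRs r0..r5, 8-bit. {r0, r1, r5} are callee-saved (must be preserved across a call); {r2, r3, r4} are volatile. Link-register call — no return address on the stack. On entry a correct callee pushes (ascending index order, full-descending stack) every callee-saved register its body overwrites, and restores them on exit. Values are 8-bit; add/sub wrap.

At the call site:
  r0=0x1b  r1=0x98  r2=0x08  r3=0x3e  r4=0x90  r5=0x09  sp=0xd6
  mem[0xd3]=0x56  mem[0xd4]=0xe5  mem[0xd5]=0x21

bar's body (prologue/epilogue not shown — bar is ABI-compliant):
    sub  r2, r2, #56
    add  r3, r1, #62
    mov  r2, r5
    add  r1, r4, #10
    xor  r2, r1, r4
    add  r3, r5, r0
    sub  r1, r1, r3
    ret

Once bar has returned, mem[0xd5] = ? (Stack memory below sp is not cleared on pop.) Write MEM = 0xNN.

MEM = 0x98

prologue: push r1 -> mem[0xd5]=0x98, sp=0xd5
body[0] sub  r2, r2, #56 -> r2=0xd0
body[1] add  r3, r1, #62 -> r3=0xd6
body[2] mov  r2, r5 -> r2=0x09
body[3] add  r1, r4, #10 -> r1=0x9a
body[4] xor  r2, r1, r4 -> r2=0x0a
body[5] add  r3, r5, r0 -> r3=0x24
body[6] sub  r1, r1, r3 -> r1=0x76
epilogue: pop r1=0x98, sp=0xd6
prologue pushed ['r1'] at ['0xd5']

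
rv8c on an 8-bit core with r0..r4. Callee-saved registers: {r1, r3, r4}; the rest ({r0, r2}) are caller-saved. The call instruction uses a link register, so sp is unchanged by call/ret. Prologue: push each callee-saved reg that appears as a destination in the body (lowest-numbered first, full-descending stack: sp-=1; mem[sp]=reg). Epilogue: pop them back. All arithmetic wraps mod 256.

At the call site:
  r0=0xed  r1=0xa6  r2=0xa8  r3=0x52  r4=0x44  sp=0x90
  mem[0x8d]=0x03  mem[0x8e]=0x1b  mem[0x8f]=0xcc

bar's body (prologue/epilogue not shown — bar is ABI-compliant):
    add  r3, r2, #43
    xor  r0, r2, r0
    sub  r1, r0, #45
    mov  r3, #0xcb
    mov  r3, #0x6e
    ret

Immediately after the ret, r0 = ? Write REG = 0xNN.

REG = 0x45

prologue: push r1 -> mem[0x8f]=0xa6, sp=0x8f
prologue: push r3 -> mem[0x8e]=0x52, sp=0x8e
body[0] add  r3, r2, #43 -> r3=0xd3
body[1] xor  r0, r2, r0 -> r0=0x45
body[2] sub  r1, r0, #45 -> r1=0x18
body[3] mov  r3, #0xcb -> r3=0xcb
body[4] mov  r3, #0x6e -> r3=0x6e
epilogue: pop r3=0x52, sp=0x8f
epilogue: pop r1=0xa6, sp=0x90
r0 is caller-saved -> body value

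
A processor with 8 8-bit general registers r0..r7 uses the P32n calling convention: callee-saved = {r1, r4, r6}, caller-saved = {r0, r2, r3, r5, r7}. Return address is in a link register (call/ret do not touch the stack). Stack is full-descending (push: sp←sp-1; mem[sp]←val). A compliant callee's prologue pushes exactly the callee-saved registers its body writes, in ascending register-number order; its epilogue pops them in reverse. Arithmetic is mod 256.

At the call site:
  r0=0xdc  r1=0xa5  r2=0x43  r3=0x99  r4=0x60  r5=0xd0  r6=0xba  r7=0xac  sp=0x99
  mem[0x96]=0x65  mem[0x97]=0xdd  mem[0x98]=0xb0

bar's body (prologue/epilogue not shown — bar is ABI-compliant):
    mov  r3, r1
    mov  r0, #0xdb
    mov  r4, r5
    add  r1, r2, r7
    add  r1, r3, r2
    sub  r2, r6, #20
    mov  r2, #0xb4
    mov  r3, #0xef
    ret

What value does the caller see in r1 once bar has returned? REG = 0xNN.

REG = 0xa5

prologue: push r1 → mem[0x98]=0xa5, sp=0x98
prologue: push r4 → mem[0x97]=0x60, sp=0x97
body[0] mov  r3, r1 → r3=0xa5
body[1] mov  r0, #0xdb → r0=0xdb
body[2] mov  r4, r5 → r4=0xd0
body[3] add  r1, r2, r7 → r1=0xef
body[4] add  r1, r3, r2 → r1=0xe8
body[5] sub  r2, r6, #20 → r2=0xa6
body[6] mov  r2, #0xb4 → r2=0xb4
body[7] mov  r3, #0xef → r3=0xef
epilogue: pop r4=0x60, sp=0x98
epilogue: pop r1=0xa5, sp=0x99
r1 is callee-saved → restored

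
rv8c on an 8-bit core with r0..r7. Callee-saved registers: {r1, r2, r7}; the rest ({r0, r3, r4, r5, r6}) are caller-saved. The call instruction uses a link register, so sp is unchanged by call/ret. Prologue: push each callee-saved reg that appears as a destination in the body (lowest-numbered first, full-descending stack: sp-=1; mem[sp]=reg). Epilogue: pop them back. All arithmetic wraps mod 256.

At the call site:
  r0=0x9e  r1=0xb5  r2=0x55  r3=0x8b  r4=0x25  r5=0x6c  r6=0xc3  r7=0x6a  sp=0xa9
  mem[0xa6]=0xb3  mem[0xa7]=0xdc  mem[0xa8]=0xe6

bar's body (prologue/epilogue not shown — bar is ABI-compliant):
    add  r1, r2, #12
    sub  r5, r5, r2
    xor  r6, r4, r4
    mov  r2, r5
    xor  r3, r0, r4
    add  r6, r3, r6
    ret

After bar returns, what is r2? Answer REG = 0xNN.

REG = 0x55

prologue: push r1 → mem[0xa8]=0xb5, sp=0xa8
prologue: push r2 → mem[0xa7]=0x55, sp=0xa7
body[0] add  r1, r2, #12 → r1=0x61
body[1] sub  r5, r5, r2 → r5=0x17
body[2] xor  r6, r4, r4 → r6=0x00
body[3] mov  r2, r5 → r2=0x17
body[4] xor  r3, r0, r4 → r3=0xbb
body[5] add  r6, r3, r6 → r6=0xbb
epilogue: pop r2=0x55, sp=0xa8
epilogue: pop r1=0xb5, sp=0xa9
r2 is callee-saved → restored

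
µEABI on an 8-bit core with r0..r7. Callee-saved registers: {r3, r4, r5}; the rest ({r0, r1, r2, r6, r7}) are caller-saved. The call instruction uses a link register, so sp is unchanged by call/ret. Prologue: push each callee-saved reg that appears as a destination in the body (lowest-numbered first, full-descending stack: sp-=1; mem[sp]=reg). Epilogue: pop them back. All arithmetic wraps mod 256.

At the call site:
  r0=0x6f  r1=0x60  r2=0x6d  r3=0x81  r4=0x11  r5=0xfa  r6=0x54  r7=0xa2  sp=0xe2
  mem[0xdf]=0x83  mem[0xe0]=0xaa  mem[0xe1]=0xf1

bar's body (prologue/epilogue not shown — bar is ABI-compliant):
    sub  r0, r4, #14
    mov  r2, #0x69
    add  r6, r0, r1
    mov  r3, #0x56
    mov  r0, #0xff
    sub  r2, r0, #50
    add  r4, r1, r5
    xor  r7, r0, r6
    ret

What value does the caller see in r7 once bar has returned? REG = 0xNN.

REG = 0x9c

prologue: push r3 → mem[0xe1]=0x81, sp=0xe1
prologue: push r4 → mem[0xe0]=0x11, sp=0xe0
body[0] sub  r0, r4, #14 → r0=0x03
body[1] mov  r2, #0x69 → r2=0x69
body[2] add  r6, r0, r1 → r6=0x63
body[3] mov  r3, #0x56 → r3=0x56
body[4] mov  r0, #0xff → r0=0xff
body[5] sub  r2, r0, #50 → r2=0xcd
body[6] add  r4, r1, r5 → r4=0x5a
body[7] xor  r7, r0, r6 → r7=0x9c
epilogue: pop r4=0x11, sp=0xe1
epilogue: pop r3=0x81, sp=0xe2
r7 is caller-saved → body value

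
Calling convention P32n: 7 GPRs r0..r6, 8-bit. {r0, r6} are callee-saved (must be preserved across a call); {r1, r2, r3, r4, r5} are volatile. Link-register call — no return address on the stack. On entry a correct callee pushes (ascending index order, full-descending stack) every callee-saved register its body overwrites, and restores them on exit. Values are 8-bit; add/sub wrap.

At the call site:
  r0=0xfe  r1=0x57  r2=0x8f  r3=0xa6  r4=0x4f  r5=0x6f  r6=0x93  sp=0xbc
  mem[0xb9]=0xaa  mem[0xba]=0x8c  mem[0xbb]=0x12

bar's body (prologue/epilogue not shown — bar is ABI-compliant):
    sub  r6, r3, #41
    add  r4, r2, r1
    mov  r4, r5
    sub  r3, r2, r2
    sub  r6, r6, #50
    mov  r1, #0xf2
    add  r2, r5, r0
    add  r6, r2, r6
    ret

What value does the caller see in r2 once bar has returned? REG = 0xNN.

prologue: push r6 → mem[0xbb]=0x93, sp=0xbb
body[0] sub  r6, r3, #41 → r6=0x7d
body[1] add  r4, r2, r1 → r4=0xe6
body[2] mov  r4, r5 → r4=0x6f
body[3] sub  r3, r2, r2 → r3=0x00
body[4] sub  r6, r6, #50 → r6=0x4b
body[5] mov  r1, #0xf2 → r1=0xf2
body[6] add  r2, r5, r0 → r2=0x6d
body[7] add  r6, r2, r6 → r6=0xb8
epilogue: pop r6=0x93, sp=0xbc
r2 is caller-saved → body value

REG = 0x6d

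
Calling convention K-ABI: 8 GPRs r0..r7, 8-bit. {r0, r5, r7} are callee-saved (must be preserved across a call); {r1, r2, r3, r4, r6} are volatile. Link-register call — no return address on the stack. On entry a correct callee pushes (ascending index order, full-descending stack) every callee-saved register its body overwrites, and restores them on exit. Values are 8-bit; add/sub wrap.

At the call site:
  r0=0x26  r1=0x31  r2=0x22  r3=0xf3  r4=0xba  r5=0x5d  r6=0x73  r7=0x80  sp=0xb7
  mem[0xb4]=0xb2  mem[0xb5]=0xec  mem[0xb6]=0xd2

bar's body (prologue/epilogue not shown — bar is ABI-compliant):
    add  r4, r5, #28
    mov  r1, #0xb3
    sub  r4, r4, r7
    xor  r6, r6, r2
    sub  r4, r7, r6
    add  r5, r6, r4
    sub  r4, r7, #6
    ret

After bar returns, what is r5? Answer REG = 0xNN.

REG = 0x5d

prologue: push r5 -> mem[0xb6]=0x5d, sp=0xb6
body[0] add  r4, r5, #28 -> r4=0x79
body[1] mov  r1, #0xb3 -> r1=0xb3
body[2] sub  r4, r4, r7 -> r4=0xf9
body[3] xor  r6, r6, r2 -> r6=0x51
body[4] sub  r4, r7, r6 -> r4=0x2f
body[5] add  r5, r6, r4 -> r5=0x80
body[6] sub  r4, r7, #6 -> r4=0x7a
epilogue: pop r5=0x5d, sp=0xb7
r5 is callee-saved -> restored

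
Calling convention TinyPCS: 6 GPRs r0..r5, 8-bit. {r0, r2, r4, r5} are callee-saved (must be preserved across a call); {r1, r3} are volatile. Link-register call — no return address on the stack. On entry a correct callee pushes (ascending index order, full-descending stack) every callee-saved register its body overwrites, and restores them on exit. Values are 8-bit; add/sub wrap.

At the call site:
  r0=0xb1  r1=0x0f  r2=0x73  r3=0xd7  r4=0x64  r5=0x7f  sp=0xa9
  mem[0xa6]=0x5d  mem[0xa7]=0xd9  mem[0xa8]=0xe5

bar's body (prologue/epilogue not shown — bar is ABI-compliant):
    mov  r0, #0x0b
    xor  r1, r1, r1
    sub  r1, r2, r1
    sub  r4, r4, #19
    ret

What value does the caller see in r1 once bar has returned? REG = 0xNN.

REG = 0x73

prologue: push r0 -> mem[0xa8]=0xb1, sp=0xa8
prologue: push r4 -> mem[0xa7]=0x64, sp=0xa7
body[0] mov  r0, #0x0b -> r0=0x0b
body[1] xor  r1, r1, r1 -> r1=0x00
body[2] sub  r1, r2, r1 -> r1=0x73
body[3] sub  r4, r4, #19 -> r4=0x51
epilogue: pop r4=0x64, sp=0xa8
epilogue: pop r0=0xb1, sp=0xa9
r1 is caller-saved -> body value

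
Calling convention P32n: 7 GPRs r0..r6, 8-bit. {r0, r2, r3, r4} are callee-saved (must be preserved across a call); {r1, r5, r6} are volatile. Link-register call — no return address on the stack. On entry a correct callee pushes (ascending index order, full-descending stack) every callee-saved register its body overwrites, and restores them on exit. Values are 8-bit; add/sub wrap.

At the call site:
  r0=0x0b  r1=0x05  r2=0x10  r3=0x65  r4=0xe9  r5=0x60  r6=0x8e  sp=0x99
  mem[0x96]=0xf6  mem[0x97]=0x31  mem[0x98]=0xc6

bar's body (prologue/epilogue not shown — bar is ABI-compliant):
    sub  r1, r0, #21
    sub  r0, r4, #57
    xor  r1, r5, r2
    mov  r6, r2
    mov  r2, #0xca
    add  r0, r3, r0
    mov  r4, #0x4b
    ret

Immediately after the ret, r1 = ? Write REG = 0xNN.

REG = 0x70

prologue: push r0 -> mem[0x98]=0x0b, sp=0x98
prologue: push r2 -> mem[0x97]=0x10, sp=0x97
prologue: push r4 -> mem[0x96]=0xe9, sp=0x96
body[0] sub  r1, r0, #21 -> r1=0xf6
body[1] sub  r0, r4, #57 -> r0=0xb0
body[2] xor  r1, r5, r2 -> r1=0x70
body[3] mov  r6, r2 -> r6=0x10
body[4] mov  r2, #0xca -> r2=0xca
body[5] add  r0, r3, r0 -> r0=0x15
body[6] mov  r4, #0x4b -> r4=0x4b
epilogue: pop r4=0xe9, sp=0x97
epilogue: pop r2=0x10, sp=0x98
epilogue: pop r0=0x0b, sp=0x99
r1 is caller-saved -> body value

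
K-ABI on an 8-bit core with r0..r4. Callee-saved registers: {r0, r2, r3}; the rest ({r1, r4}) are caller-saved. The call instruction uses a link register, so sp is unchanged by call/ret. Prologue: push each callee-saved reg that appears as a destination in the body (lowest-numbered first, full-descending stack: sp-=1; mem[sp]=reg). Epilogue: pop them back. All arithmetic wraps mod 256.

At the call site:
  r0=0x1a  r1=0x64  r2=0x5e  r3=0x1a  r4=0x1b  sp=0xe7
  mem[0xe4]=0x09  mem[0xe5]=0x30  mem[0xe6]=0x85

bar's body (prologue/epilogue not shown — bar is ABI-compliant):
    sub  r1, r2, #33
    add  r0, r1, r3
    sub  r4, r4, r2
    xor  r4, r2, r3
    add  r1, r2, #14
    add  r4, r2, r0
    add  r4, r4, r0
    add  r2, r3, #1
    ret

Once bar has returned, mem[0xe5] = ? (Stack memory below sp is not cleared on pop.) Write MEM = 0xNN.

MEM = 0x5e

prologue: push r0 -> mem[0xe6]=0x1a, sp=0xe6
prologue: push r2 -> mem[0xe5]=0x5e, sp=0xe5
body[0] sub  r1, r2, #33 -> r1=0x3d
body[1] add  r0, r1, r3 -> r0=0x57
body[2] sub  r4, r4, r2 -> r4=0xbd
body[3] xor  r4, r2, r3 -> r4=0x44
body[4] add  r1, r2, #14 -> r1=0x6c
body[5] add  r4, r2, r0 -> r4=0xb5
body[6] add  r4, r4, r0 -> r4=0x0c
body[7] add  r2, r3, #1 -> r2=0x1b
epilogue: pop r2=0x5e, sp=0xe6
epilogue: pop r0=0x1a, sp=0xe7
prologue pushed ['r0', 'r2'] at ['0xe6', '0xe5']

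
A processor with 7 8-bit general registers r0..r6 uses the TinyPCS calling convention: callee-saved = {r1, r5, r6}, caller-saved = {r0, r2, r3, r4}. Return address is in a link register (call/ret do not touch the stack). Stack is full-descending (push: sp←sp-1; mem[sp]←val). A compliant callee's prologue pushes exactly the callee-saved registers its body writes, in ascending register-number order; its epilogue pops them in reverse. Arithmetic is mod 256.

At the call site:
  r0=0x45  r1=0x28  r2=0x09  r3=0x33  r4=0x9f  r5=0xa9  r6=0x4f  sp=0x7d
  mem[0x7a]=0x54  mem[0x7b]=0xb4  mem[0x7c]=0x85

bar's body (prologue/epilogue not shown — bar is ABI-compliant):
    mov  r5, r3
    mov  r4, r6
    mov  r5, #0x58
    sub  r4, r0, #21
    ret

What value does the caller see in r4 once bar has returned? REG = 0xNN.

prologue: push r5 → mem[0x7c]=0xa9, sp=0x7c
body[0] mov  r5, r3 → r5=0x33
body[1] mov  r4, r6 → r4=0x4f
body[2] mov  r5, #0x58 → r5=0x58
body[3] sub  r4, r0, #21 → r4=0x30
epilogue: pop r5=0xa9, sp=0x7d
r4 is caller-saved → body value

REG = 0x30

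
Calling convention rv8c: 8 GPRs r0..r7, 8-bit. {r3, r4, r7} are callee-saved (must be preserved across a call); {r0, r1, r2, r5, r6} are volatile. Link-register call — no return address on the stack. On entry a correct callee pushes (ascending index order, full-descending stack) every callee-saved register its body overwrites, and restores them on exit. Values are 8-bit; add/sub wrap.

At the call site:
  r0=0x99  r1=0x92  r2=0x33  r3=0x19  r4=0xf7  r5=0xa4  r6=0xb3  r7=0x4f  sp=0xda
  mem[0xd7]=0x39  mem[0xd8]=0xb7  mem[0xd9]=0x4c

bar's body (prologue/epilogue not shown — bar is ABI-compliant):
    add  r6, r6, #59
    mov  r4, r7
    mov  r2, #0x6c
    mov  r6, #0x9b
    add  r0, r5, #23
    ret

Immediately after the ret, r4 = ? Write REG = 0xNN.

REG = 0xf7

prologue: push r4 → mem[0xd9]=0xf7, sp=0xd9
body[0] add  r6, r6, #59 → r6=0xee
body[1] mov  r4, r7 → r4=0x4f
body[2] mov  r2, #0x6c → r2=0x6c
body[3] mov  r6, #0x9b → r6=0x9b
body[4] add  r0, r5, #23 → r0=0xbb
epilogue: pop r4=0xf7, sp=0xda
r4 is callee-saved → restored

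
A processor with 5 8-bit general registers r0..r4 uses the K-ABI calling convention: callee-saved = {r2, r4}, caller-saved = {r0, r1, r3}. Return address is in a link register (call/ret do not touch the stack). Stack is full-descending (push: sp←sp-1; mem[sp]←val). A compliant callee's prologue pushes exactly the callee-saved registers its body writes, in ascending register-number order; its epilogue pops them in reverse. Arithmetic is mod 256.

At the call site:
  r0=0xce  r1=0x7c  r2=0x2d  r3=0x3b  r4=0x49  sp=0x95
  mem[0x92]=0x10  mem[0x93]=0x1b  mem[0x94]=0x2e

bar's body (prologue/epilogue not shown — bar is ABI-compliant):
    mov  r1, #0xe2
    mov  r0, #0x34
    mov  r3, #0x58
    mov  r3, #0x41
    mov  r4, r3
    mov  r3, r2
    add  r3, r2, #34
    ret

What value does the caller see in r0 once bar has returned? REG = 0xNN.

REG = 0x34

prologue: push r4 → mem[0x94]=0x49, sp=0x94
body[0] mov  r1, #0xe2 → r1=0xe2
body[1] mov  r0, #0x34 → r0=0x34
body[2] mov  r3, #0x58 → r3=0x58
body[3] mov  r3, #0x41 → r3=0x41
body[4] mov  r4, r3 → r4=0x41
body[5] mov  r3, r2 → r3=0x2d
body[6] add  r3, r2, #34 → r3=0x4f
epilogue: pop r4=0x49, sp=0x95
r0 is caller-saved → body value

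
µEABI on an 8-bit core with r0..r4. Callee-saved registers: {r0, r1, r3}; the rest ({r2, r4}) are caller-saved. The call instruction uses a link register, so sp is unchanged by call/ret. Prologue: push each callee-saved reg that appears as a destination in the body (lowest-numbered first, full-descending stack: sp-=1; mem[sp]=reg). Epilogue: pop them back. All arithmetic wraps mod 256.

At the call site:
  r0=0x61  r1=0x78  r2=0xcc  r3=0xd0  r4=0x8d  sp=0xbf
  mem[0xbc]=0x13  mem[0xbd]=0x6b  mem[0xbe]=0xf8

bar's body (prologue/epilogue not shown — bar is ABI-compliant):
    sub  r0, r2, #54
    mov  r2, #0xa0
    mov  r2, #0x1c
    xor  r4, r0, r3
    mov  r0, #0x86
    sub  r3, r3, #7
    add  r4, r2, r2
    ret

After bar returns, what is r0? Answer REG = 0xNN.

prologue: push r0 -> mem[0xbe]=0x61, sp=0xbe
prologue: push r3 -> mem[0xbd]=0xd0, sp=0xbd
body[0] sub  r0, r2, #54 -> r0=0x96
body[1] mov  r2, #0xa0 -> r2=0xa0
body[2] mov  r2, #0x1c -> r2=0x1c
body[3] xor  r4, r0, r3 -> r4=0x46
body[4] mov  r0, #0x86 -> r0=0x86
body[5] sub  r3, r3, #7 -> r3=0xc9
body[6] add  r4, r2, r2 -> r4=0x38
epilogue: pop r3=0xd0, sp=0xbe
epilogue: pop r0=0x61, sp=0xbf
r0 is callee-saved -> restored

REG = 0x61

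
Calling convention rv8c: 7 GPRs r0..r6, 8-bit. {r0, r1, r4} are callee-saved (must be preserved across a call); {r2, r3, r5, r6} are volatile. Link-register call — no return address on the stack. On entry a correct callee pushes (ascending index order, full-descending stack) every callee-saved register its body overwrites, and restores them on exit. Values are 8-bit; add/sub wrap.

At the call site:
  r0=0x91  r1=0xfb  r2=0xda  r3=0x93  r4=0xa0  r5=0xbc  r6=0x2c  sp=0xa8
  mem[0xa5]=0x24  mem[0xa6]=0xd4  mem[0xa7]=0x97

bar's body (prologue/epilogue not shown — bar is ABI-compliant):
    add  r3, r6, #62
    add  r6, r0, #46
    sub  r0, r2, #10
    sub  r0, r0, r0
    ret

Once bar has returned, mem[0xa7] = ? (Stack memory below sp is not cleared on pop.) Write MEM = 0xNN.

prologue: push r0 → mem[0xa7]=0x91, sp=0xa7
body[0] add  r3, r6, #62 → r3=0x6a
body[1] add  r6, r0, #46 → r6=0xbf
body[2] sub  r0, r2, #10 → r0=0xd0
body[3] sub  r0, r0, r0 → r0=0x00
epilogue: pop r0=0x91, sp=0xa8
prologue pushed ['r0'] at ['0xa7']

MEM = 0x91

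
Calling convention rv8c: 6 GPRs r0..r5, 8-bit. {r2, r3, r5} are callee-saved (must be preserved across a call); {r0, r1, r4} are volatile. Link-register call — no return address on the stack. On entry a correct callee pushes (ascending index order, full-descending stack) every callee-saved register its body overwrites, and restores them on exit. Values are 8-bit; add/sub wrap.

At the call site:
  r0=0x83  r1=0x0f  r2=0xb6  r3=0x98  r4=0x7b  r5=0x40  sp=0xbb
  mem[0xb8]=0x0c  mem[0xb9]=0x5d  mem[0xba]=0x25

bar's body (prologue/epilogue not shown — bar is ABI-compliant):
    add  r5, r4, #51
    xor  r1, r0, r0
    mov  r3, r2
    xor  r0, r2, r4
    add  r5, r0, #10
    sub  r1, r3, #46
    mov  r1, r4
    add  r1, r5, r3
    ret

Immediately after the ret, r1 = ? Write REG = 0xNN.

prologue: push r3 -> mem[0xba]=0x98, sp=0xba
prologue: push r5 -> mem[0xb9]=0x40, sp=0xb9
body[0] add  r5, r4, #51 -> r5=0xae
body[1] xor  r1, r0, r0 -> r1=0x00
body[2] mov  r3, r2 -> r3=0xb6
body[3] xor  r0, r2, r4 -> r0=0xcd
body[4] add  r5, r0, #10 -> r5=0xd7
body[5] sub  r1, r3, #46 -> r1=0x88
body[6] mov  r1, r4 -> r1=0x7b
body[7] add  r1, r5, r3 -> r1=0x8d
epilogue: pop r5=0x40, sp=0xba
epilogue: pop r3=0x98, sp=0xbb
r1 is caller-saved -> body value

REG = 0x8d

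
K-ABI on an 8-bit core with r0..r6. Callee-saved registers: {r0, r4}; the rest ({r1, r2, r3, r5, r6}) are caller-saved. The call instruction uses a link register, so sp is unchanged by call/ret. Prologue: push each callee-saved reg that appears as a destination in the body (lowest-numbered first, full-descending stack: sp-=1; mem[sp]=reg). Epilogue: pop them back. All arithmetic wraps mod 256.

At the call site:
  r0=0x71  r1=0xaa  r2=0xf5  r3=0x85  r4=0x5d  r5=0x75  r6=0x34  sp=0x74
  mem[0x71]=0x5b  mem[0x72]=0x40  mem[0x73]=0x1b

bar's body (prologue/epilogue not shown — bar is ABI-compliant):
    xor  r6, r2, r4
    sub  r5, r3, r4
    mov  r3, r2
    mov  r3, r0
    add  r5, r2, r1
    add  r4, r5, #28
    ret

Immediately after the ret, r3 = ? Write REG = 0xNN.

prologue: push r4 -> mem[0x73]=0x5d, sp=0x73
body[0] xor  r6, r2, r4 -> r6=0xa8
body[1] sub  r5, r3, r4 -> r5=0x28
body[2] mov  r3, r2 -> r3=0xf5
body[3] mov  r3, r0 -> r3=0x71
body[4] add  r5, r2, r1 -> r5=0x9f
body[5] add  r4, r5, #28 -> r4=0xbb
epilogue: pop r4=0x5d, sp=0x74
r3 is caller-saved -> body value

REG = 0x71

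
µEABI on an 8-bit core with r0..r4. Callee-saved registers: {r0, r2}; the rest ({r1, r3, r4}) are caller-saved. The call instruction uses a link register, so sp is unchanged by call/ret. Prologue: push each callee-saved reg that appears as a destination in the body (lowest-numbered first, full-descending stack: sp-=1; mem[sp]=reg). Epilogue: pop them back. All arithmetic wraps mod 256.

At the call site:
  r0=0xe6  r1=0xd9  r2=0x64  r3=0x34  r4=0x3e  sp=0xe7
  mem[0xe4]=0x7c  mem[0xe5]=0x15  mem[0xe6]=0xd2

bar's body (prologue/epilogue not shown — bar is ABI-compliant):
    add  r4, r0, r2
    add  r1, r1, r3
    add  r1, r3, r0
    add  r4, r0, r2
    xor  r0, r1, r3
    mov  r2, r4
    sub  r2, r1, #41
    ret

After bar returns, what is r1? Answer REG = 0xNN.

prologue: push r0 -> mem[0xe6]=0xe6, sp=0xe6
prologue: push r2 -> mem[0xe5]=0x64, sp=0xe5
body[0] add  r4, r0, r2 -> r4=0x4a
body[1] add  r1, r1, r3 -> r1=0x0d
body[2] add  r1, r3, r0 -> r1=0x1a
body[3] add  r4, r0, r2 -> r4=0x4a
body[4] xor  r0, r1, r3 -> r0=0x2e
body[5] mov  r2, r4 -> r2=0x4a
body[6] sub  r2, r1, #41 -> r2=0xf1
epilogue: pop r2=0x64, sp=0xe6
epilogue: pop r0=0xe6, sp=0xe7
r1 is caller-saved -> body value

REG = 0x1a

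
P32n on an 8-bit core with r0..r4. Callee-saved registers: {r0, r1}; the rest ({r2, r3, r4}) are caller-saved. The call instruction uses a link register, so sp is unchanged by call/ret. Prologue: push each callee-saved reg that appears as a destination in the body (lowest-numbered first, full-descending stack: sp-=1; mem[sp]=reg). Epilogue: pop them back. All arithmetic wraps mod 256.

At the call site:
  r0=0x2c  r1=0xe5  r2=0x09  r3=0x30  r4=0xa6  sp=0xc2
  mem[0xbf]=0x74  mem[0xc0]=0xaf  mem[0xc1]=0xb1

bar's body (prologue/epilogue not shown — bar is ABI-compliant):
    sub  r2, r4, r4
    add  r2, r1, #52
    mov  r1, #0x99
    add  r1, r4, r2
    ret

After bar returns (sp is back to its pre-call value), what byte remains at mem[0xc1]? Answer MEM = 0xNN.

prologue: push r1 -> mem[0xc1]=0xe5, sp=0xc1
body[0] sub  r2, r4, r4 -> r2=0x00
body[1] add  r2, r1, #52 -> r2=0x19
body[2] mov  r1, #0x99 -> r1=0x99
body[3] add  r1, r4, r2 -> r1=0xbf
epilogue: pop r1=0xe5, sp=0xc2
prologue pushed ['r1'] at ['0xc1']

MEM = 0xe5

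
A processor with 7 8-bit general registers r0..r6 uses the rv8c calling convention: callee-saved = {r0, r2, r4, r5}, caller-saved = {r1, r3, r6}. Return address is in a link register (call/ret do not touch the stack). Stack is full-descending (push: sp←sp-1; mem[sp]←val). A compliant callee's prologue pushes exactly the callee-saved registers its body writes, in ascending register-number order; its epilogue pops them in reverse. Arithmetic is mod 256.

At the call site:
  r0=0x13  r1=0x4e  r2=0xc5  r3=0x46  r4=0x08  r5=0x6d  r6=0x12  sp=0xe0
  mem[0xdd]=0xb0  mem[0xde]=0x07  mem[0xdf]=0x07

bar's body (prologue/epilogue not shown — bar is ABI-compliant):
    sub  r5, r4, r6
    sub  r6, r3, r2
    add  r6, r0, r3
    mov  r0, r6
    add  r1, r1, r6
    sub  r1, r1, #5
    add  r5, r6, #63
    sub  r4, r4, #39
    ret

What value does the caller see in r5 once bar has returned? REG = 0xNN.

REG = 0x6d

prologue: push r0 → mem[0xdf]=0x13, sp=0xdf
prologue: push r4 → mem[0xde]=0x08, sp=0xde
prologue: push r5 → mem[0xdd]=0x6d, sp=0xdd
body[0] sub  r5, r4, r6 → r5=0xf6
body[1] sub  r6, r3, r2 → r6=0x81
body[2] add  r6, r0, r3 → r6=0x59
body[3] mov  r0, r6 → r0=0x59
body[4] add  r1, r1, r6 → r1=0xa7
body[5] sub  r1, r1, #5 → r1=0xa2
body[6] add  r5, r6, #63 → r5=0x98
body[7] sub  r4, r4, #39 → r4=0xe1
epilogue: pop r5=0x6d, sp=0xde
epilogue: pop r4=0x08, sp=0xdf
epilogue: pop r0=0x13, sp=0xe0
r5 is callee-saved → restored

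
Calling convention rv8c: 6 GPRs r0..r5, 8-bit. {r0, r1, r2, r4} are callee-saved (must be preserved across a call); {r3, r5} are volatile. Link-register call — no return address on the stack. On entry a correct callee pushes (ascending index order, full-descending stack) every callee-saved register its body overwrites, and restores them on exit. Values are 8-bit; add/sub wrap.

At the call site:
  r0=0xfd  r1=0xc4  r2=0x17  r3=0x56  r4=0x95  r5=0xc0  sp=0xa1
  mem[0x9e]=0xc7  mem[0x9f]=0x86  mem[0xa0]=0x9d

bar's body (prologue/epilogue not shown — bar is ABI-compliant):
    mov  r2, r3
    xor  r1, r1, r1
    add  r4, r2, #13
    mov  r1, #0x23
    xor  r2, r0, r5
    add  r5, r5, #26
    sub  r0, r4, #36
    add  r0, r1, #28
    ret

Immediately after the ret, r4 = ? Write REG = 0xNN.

REG = 0x95

prologue: push r0 -> mem[0xa0]=0xfd, sp=0xa0
prologue: push r1 -> mem[0x9f]=0xc4, sp=0x9f
prologue: push r2 -> mem[0x9e]=0x17, sp=0x9e
prologue: push r4 -> mem[0x9d]=0x95, sp=0x9d
body[0] mov  r2, r3 -> r2=0x56
body[1] xor  r1, r1, r1 -> r1=0x00
body[2] add  r4, r2, #13 -> r4=0x63
body[3] mov  r1, #0x23 -> r1=0x23
body[4] xor  r2, r0, r5 -> r2=0x3d
body[5] add  r5, r5, #26 -> r5=0xda
body[6] sub  r0, r4, #36 -> r0=0x3f
body[7] add  r0, r1, #28 -> r0=0x3f
epilogue: pop r4=0x95, sp=0x9e
epilogue: pop r2=0x17, sp=0x9f
epilogue: pop r1=0xc4, sp=0xa0
epilogue: pop r0=0xfd, sp=0xa1
r4 is callee-saved -> restored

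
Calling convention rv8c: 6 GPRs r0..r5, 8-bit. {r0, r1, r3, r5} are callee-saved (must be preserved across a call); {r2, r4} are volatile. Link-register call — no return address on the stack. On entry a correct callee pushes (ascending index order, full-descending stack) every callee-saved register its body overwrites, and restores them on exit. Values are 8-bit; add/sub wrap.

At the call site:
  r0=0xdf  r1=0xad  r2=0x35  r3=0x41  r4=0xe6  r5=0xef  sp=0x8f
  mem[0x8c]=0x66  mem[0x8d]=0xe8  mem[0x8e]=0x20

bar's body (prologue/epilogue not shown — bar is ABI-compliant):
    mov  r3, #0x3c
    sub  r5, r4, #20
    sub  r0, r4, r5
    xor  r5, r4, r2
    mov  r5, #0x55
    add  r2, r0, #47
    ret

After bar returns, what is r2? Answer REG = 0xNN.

REG = 0x43

prologue: push r0 -> mem[0x8e]=0xdf, sp=0x8e
prologue: push r3 -> mem[0x8d]=0x41, sp=0x8d
prologue: push r5 -> mem[0x8c]=0xef, sp=0x8c
body[0] mov  r3, #0x3c -> r3=0x3c
body[1] sub  r5, r4, #20 -> r5=0xd2
body[2] sub  r0, r4, r5 -> r0=0x14
body[3] xor  r5, r4, r2 -> r5=0xd3
body[4] mov  r5, #0x55 -> r5=0x55
body[5] add  r2, r0, #47 -> r2=0x43
epilogue: pop r5=0xef, sp=0x8d
epilogue: pop r3=0x41, sp=0x8e
epilogue: pop r0=0xdf, sp=0x8f
r2 is caller-saved -> body value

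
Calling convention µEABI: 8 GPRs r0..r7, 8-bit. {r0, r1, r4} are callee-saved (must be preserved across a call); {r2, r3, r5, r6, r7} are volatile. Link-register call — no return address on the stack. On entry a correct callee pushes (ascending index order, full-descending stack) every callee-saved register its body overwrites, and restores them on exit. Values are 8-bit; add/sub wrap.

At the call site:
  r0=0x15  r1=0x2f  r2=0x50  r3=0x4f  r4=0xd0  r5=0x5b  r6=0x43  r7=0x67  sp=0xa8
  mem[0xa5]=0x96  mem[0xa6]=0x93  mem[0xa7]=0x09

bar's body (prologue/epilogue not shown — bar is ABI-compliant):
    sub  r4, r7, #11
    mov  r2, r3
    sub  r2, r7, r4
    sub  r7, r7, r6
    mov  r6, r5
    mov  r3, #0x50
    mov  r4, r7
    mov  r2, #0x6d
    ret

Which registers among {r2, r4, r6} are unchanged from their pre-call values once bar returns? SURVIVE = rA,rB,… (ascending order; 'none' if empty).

SURVIVE = r4

prologue: push r4 -> mem[0xa7]=0xd0, sp=0xa7
body[0] sub  r4, r7, #11 -> r4=0x5c
body[1] mov  r2, r3 -> r2=0x4f
body[2] sub  r2, r7, r4 -> r2=0x0b
body[3] sub  r7, r7, r6 -> r7=0x24
body[4] mov  r6, r5 -> r6=0x5b
body[5] mov  r3, #0x50 -> r3=0x50
body[6] mov  r4, r7 -> r4=0x24
body[7] mov  r2, #0x6d -> r2=0x6d
epilogue: pop r4=0xd0, sp=0xa8
r2: caller-saved, written=True
r4: callee-saved, written=True
r6: caller-saved, written=True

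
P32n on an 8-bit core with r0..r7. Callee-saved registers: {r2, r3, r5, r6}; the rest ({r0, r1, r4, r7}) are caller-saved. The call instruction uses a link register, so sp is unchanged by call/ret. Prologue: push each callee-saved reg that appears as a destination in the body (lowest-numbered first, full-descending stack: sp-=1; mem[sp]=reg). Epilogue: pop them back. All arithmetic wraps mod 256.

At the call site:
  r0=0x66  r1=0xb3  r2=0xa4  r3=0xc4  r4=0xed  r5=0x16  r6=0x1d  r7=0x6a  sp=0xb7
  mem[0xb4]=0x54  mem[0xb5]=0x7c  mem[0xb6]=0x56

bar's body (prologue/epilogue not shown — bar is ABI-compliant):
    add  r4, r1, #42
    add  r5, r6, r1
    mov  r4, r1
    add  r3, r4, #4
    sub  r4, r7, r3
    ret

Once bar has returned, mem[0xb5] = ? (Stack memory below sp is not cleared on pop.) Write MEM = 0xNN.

MEM = 0x16

prologue: push r3 → mem[0xb6]=0xc4, sp=0xb6
prologue: push r5 → mem[0xb5]=0x16, sp=0xb5
body[0] add  r4, r1, #42 → r4=0xdd
body[1] add  r5, r6, r1 → r5=0xd0
body[2] mov  r4, r1 → r4=0xb3
body[3] add  r3, r4, #4 → r3=0xb7
body[4] sub  r4, r7, r3 → r4=0xb3
epilogue: pop r5=0x16, sp=0xb6
epilogue: pop r3=0xc4, sp=0xb7
prologue pushed ['r3', 'r5'] at ['0xb6', '0xb5']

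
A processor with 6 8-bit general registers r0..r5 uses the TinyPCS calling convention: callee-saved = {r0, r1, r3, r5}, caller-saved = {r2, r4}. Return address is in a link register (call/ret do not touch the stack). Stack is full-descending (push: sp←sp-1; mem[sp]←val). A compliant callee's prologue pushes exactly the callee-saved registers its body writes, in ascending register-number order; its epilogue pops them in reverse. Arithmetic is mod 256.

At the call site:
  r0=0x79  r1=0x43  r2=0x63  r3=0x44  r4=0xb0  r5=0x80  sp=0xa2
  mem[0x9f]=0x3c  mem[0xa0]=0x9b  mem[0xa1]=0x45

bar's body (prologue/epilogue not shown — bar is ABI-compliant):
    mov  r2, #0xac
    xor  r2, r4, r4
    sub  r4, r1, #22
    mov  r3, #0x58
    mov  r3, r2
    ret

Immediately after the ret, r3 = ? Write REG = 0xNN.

REG = 0x44

prologue: push r3 → mem[0xa1]=0x44, sp=0xa1
body[0] mov  r2, #0xac → r2=0xac
body[1] xor  r2, r4, r4 → r2=0x00
body[2] sub  r4, r1, #22 → r4=0x2d
body[3] mov  r3, #0x58 → r3=0x58
body[4] mov  r3, r2 → r3=0x00
epilogue: pop r3=0x44, sp=0xa2
r3 is callee-saved → restored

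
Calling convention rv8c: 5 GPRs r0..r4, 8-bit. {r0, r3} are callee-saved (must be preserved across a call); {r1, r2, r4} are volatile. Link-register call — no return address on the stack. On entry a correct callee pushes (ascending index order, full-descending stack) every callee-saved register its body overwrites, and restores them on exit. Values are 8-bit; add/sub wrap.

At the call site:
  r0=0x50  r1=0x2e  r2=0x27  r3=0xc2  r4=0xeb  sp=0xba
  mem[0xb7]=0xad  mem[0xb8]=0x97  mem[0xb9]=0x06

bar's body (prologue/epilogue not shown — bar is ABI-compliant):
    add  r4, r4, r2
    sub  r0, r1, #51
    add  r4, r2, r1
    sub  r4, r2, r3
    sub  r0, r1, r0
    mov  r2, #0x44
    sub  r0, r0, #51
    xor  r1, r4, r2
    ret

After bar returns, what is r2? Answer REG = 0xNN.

prologue: push r0 → mem[0xb9]=0x50, sp=0xb9
body[0] add  r4, r4, r2 → r4=0x12
body[1] sub  r0, r1, #51 → r0=0xfb
body[2] add  r4, r2, r1 → r4=0x55
body[3] sub  r4, r2, r3 → r4=0x65
body[4] sub  r0, r1, r0 → r0=0x33
body[5] mov  r2, #0x44 → r2=0x44
body[6] sub  r0, r0, #51 → r0=0x00
body[7] xor  r1, r4, r2 → r1=0x21
epilogue: pop r0=0x50, sp=0xba
r2 is caller-saved → body value

REG = 0x44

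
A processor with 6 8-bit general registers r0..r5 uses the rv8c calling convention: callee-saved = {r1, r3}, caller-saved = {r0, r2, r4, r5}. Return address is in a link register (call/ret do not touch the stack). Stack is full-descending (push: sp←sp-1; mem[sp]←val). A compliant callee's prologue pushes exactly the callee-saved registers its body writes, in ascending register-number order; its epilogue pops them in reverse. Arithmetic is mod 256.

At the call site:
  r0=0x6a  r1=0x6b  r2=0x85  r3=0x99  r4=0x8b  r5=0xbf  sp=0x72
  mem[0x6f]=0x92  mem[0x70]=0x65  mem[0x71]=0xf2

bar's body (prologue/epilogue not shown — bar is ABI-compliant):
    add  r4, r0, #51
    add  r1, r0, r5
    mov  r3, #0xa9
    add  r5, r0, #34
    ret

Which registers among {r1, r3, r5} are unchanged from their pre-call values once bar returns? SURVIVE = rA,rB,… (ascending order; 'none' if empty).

prologue: push r1 → mem[0x71]=0x6b, sp=0x71
prologue: push r3 → mem[0x70]=0x99, sp=0x70
body[0] add  r4, r0, #51 → r4=0x9d
body[1] add  r1, r0, r5 → r1=0x29
body[2] mov  r3, #0xa9 → r3=0xa9
body[3] add  r5, r0, #34 → r5=0x8c
epilogue: pop r3=0x99, sp=0x71
epilogue: pop r1=0x6b, sp=0x72
r1: callee-saved, written=True
r3: callee-saved, written=True
r5: caller-saved, written=True

SURVIVE = r1,r3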